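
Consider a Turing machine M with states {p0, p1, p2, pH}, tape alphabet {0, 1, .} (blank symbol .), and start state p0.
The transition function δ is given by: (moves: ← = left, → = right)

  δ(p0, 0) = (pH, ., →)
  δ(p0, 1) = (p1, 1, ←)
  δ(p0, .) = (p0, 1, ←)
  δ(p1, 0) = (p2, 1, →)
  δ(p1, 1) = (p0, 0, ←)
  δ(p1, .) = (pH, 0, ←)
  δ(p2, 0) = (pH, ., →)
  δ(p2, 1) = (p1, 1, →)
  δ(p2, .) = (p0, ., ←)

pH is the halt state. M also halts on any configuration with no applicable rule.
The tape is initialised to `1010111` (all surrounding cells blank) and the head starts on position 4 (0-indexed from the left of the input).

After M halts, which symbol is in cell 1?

p0 | 1010[1]11.   read 1 → write 1, move ←, go to p1
p1 | 101[0]111.   read 0 → write 1, move →, go to p2
p2 | 1011[1]11.   read 1 → write 1, move →, go to p1
p1 | 10111[1]1.   read 1 → write 0, move ←, go to p0
p0 | 1011[1]01.   read 1 → write 1, move ←, go to p1
p1 | 101[1]101.   read 1 → write 0, move ←, go to p0
p0 | 10[1]0101.   read 1 → write 1, move ←, go to p1
p1 | 1[0]10101.   read 0 → write 1, move →, go to p2
p2 | 11[1]0101.   read 1 → write 1, move →, go to p1
p1 | 111[0]101.   read 0 → write 1, move →, go to p2
p2 | 1111[1]01.   read 1 → write 1, move →, go to p1
p1 | 11111[0]1.   read 0 → write 1, move →, go to p2
p2 | 111111[1].   read 1 → write 1, move →, go to p1
p1 | 1111111[.]   read . → write 0, move ←, go to pH
pH | 111111[1]0
Cell 1 holds 1 when M halts.

1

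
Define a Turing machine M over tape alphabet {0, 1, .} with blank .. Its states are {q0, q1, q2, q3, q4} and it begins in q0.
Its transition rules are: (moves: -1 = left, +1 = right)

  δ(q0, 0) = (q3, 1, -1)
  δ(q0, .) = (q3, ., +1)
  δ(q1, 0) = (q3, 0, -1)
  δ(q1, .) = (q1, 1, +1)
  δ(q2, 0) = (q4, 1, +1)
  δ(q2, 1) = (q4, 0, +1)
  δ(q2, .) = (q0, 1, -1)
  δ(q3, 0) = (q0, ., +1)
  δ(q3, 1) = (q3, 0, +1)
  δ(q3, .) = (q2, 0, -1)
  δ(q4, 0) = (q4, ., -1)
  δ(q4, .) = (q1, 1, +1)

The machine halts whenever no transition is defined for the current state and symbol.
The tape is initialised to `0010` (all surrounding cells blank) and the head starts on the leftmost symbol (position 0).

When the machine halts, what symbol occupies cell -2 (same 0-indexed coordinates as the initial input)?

q0 | ...[0]010   read 0 → write 1, move -1, go to q3
q3 | ..[.]1010   read . → write 0, move -1, go to q2
q2 | .[.]01010   read . → write 1, move -1, go to q0
q0 | [.]101010   read . → write ., move +1, go to q3
q3 | .[1]01010   read 1 → write 0, move +1, go to q3
q3 | .0[0]1010   read 0 → write ., move +1, go to q0
q0 | .0.[1]010
Cell -2 holds 0 when M halts.

0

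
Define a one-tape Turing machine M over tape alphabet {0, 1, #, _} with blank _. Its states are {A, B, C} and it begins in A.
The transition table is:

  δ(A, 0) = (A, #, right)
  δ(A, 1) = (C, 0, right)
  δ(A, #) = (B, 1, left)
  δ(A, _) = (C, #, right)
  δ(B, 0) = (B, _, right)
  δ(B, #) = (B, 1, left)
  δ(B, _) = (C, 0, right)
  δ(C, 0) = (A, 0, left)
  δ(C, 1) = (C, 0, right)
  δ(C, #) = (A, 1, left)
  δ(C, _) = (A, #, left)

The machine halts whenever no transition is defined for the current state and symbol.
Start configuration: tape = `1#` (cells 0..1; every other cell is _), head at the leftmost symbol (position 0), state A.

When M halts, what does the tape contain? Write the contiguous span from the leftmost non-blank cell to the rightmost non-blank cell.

state=A head=0 tape=_[1]#__   (A,1)→(C,0,right)
state=C head=1 tape=_0[#]__   (C,#)→(A,1,left)
state=A head=0 tape=_[0]1__   (A,0)→(A,#,right)
state=A head=1 tape=_#[1]__   (A,1)→(C,0,right)
state=C head=2 tape=_#0[_]_   (C,_)→(A,#,left)
state=A head=1 tape=_#[0]#_   (A,0)→(A,#,right)
state=A head=2 tape=_##[#]_   (A,#)→(B,1,left)
state=B head=1 tape=_#[#]1_   (B,#)→(B,1,left)
state=B head=0 tape=_[#]11_   (B,#)→(B,1,left)
state=B head=-1 tape=[_]111_   (B,_)→(C,0,right)
state=C head=0 tape=0[1]11_   (C,1)→(C,0,right)
state=C head=1 tape=00[1]1_   (C,1)→(C,0,right)
state=C head=2 tape=000[1]_   (C,1)→(C,0,right)
state=C head=3 tape=0000[_]   (C,_)→(A,#,left)
state=A head=2 tape=000[0]#   (A,0)→(A,#,right)
state=A head=3 tape=000#[#]   (A,#)→(B,1,left)
state=B head=2 tape=000[#]1   (B,#)→(B,1,left)
state=B head=1 tape=00[0]11   (B,0)→(B,_,right)
state=B head=2 tape=00_[1]1
The non-blank tape span at halt is 00_11.

00_11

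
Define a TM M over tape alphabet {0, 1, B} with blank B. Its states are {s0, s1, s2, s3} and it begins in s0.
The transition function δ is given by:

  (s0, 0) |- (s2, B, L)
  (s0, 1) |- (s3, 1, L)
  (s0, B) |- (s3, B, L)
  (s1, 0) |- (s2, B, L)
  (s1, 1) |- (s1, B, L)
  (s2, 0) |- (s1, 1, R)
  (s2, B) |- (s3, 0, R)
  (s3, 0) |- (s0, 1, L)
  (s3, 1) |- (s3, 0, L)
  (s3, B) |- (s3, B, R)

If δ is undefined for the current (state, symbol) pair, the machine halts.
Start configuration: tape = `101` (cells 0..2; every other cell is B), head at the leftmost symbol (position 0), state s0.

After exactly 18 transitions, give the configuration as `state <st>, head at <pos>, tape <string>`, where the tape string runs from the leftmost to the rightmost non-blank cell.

state=s0 head=0 tape=BB[1]01   (s0,1)→(s3,1,L)
state=s3 head=-1 tape=B[B]101   (s3,B)→(s3,B,R)
state=s3 head=0 tape=BB[1]01   (s3,1)→(s3,0,L)
state=s3 head=-1 tape=B[B]001   (s3,B)→(s3,B,R)
state=s3 head=0 tape=BB[0]01   (s3,0)→(s0,1,L)
state=s0 head=-1 tape=B[B]101   (s0,B)→(s3,B,L)
state=s3 head=-2 tape=[B]B101   (s3,B)→(s3,B,R)
state=s3 head=-1 tape=B[B]101   (s3,B)→(s3,B,R)
state=s3 head=0 tape=BB[1]01   (s3,1)→(s3,0,L)
state=s3 head=-1 tape=B[B]001   (s3,B)→(s3,B,R)
state=s3 head=0 tape=BB[0]01   (s3,0)→(s0,1,L)
state=s0 head=-1 tape=B[B]101   (s0,B)→(s3,B,L)
state=s3 head=-2 tape=[B]B101   (s3,B)→(s3,B,R)
state=s3 head=-1 tape=B[B]101   (s3,B)→(s3,B,R)
state=s3 head=0 tape=BB[1]01   (s3,1)→(s3,0,L)
state=s3 head=-1 tape=B[B]001   (s3,B)→(s3,B,R)
state=s3 head=0 tape=BB[0]01   (s3,0)→(s0,1,L)
state=s0 head=-1 tape=B[B]101   (s0,B)→(s3,B,L)
state=s3 head=-2 tape=[B]B101
After 18 steps: state s3, head at -2, tape 101.

state s3, head at -2, tape 101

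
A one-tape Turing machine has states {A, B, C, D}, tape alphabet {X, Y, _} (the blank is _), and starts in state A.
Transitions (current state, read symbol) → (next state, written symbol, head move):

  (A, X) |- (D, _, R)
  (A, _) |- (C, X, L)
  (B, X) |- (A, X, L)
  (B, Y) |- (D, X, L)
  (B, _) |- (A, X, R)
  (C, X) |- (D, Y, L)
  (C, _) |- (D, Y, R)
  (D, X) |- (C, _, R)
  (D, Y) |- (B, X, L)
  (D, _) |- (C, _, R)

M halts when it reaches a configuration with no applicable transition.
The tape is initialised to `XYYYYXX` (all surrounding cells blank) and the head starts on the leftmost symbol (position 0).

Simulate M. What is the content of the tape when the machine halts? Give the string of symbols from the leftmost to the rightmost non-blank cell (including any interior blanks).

A | [X]YYYYXX   read X → write _, move R, go to D
D | _[Y]YYYXX   read Y → write X, move L, go to B
B | [_]XYYYXX   read _ → write X, move R, go to A
A | X[X]YYYXX   read X → write _, move R, go to D
D | X_[Y]YYXX   read Y → write X, move L, go to B
B | X[_]XYYXX   read _ → write X, move R, go to A
A | XX[X]YYXX   read X → write _, move R, go to D
D | XX_[Y]YXX   read Y → write X, move L, go to B
B | XX[_]XYXX   read _ → write X, move R, go to A
A | XXX[X]YXX   read X → write _, move R, go to D
D | XXX_[Y]XX   read Y → write X, move L, go to B
B | XXX[_]XXX   read _ → write X, move R, go to A
A | XXXX[X]XX   read X → write _, move R, go to D
D | XXXX_[X]X   read X → write _, move R, go to C
C | XXXX__[X]   read X → write Y, move L, go to D
D | XXXX_[_]Y   read _ → write _, move R, go to C
C | XXXX__[Y]
The non-blank tape span at halt is XXXX__Y.

XXXX__Y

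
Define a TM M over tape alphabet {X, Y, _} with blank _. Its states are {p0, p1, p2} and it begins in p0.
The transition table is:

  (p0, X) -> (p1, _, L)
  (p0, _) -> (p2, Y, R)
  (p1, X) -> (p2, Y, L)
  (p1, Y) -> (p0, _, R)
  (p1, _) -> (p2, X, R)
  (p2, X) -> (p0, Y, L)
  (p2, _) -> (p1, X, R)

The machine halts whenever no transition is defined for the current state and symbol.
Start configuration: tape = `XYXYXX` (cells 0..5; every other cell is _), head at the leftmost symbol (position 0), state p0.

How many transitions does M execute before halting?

p0 | __[X]YXYXX   read X → write _, move L, go to p1
p1 | _[_]_YXYXX   read _ → write X, move R, go to p2
p2 | _X[_]YXYXX   read _ → write X, move R, go to p1
p1 | _XX[Y]XYXX   read Y → write _, move R, go to p0
p0 | _XX_[X]YXX   read X → write _, move L, go to p1
p1 | _XX[_]_YXX   read _ → write X, move R, go to p2
p2 | _XXX[_]YXX   read _ → write X, move R, go to p1
p1 | _XXXX[Y]XX   read Y → write _, move R, go to p0
p0 | _XXXX_[X]X   read X → write _, move L, go to p1
p1 | _XXXX[_]_X   read _ → write X, move R, go to p2
p2 | _XXXXX[_]X   read _ → write X, move R, go to p1
p1 | _XXXXXX[X]   read X → write Y, move L, go to p2
p2 | _XXXXX[X]Y   read X → write Y, move L, go to p0
p0 | _XXXX[X]YY   read X → write _, move L, go to p1
p1 | _XXX[X]_YY   read X → write Y, move L, go to p2
p2 | _XX[X]Y_YY   read X → write Y, move L, go to p0
p0 | _X[X]YY_YY   read X → write _, move L, go to p1
p1 | _[X]_YY_YY   read X → write Y, move L, go to p2
p2 | [_]Y_YY_YY   read _ → write X, move R, go to p1
p1 | X[Y]_YY_YY   read Y → write _, move R, go to p0
p0 | X_[_]YY_YY   read _ → write Y, move R, go to p2
p2 | X_Y[Y]Y_YY
M halts after 21 transitions.

21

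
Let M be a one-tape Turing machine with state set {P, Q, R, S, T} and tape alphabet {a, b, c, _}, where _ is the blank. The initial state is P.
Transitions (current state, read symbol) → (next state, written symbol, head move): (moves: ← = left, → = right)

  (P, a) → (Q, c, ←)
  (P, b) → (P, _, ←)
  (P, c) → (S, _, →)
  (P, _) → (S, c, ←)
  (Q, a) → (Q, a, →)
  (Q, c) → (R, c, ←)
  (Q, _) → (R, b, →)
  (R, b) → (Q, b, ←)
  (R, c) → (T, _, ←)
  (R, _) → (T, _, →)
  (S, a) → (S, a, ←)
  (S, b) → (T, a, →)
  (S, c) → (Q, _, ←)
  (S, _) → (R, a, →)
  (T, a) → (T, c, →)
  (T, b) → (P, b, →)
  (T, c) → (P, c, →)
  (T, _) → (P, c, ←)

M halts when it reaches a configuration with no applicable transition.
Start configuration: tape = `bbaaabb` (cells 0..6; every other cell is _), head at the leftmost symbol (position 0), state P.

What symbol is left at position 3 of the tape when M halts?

c

P | __[b]baaabb_   read b → write _, move ←, go to P
P | _[_]_baaabb_   read _ → write c, move ←, go to S
S | [_]c_baaabb_   read _ → write a, move →, go to R
R | a[c]_baaabb_   read c → write _, move ←, go to T
T | [a]__baaabb_   read a → write c, move →, go to T
T | c[_]_baaabb_   read _ → write c, move ←, go to P
P | [c]c_baaabb_   read c → write _, move →, go to S
S | _[c]_baaabb_   read c → write _, move ←, go to Q
Q | [_]__baaabb_   read _ → write b, move →, go to R
R | b[_]_baaabb_   read _ → write _, move →, go to T
T | b_[_]baaabb_   read _ → write c, move ←, go to P
P | b[_]cbaaabb_   read _ → write c, move ←, go to S
S | [b]ccbaaabb_   read b → write a, move →, go to T
T | a[c]cbaaabb_   read c → write c, move →, go to P
P | ac[c]baaabb_   read c → write _, move →, go to S
S | ac_[b]aaabb_   read b → write a, move →, go to T
T | ac_a[a]aabb_   read a → write c, move →, go to T
T | ac_ac[a]abb_   read a → write c, move →, go to T
T | ac_acc[a]bb_   read a → write c, move →, go to T
T | ac_accc[b]b_   read b → write b, move →, go to P
P | ac_acccb[b]_   read b → write _, move ←, go to P
P | ac_accc[b]__   read b → write _, move ←, go to P
P | ac_acc[c]___   read c → write _, move →, go to S
S | ac_acc_[_]__   read _ → write a, move →, go to R
R | ac_acc_a[_]_   read _ → write _, move →, go to T
T | ac_acc_a_[_]   read _ → write c, move ←, go to P
P | ac_acc_a[_]c   read _ → write c, move ←, go to S
S | ac_acc_[a]cc   read a → write a, move ←, go to S
S | ac_acc[_]acc   read _ → write a, move →, go to R
R | ac_acca[a]cc
Cell 3 holds c when M halts.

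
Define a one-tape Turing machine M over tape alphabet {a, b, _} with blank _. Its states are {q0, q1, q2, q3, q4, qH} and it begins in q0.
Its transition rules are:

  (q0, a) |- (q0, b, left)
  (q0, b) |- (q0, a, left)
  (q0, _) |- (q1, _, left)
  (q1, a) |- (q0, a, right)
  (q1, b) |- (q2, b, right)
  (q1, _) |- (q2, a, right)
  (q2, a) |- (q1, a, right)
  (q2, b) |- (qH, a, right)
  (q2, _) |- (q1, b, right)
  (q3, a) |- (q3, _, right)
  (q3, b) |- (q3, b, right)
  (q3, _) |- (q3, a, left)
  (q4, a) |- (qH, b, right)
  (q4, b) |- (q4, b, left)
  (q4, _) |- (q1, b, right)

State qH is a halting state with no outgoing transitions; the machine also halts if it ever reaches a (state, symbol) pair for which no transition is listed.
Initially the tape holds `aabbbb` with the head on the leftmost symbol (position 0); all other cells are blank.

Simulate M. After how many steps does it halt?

state=q0 head=0 tape=__[a]abbbb   (q0,a)→(q0,b,left)
state=q0 head=-1 tape=_[_]babbbb   (q0,_)→(q1,_,left)
state=q1 head=-2 tape=[_]_babbbb   (q1,_)→(q2,a,right)
state=q2 head=-1 tape=a[_]babbbb   (q2,_)→(q1,b,right)
state=q1 head=0 tape=ab[b]abbbb   (q1,b)→(q2,b,right)
state=q2 head=1 tape=abb[a]bbbb   (q2,a)→(q1,a,right)
state=q1 head=2 tape=abba[b]bbb   (q1,b)→(q2,b,right)
state=q2 head=3 tape=abbab[b]bb   (q2,b)→(qH,a,right)
state=qH head=4 tape=abbaba[b]b
M halts after 8 transitions.

8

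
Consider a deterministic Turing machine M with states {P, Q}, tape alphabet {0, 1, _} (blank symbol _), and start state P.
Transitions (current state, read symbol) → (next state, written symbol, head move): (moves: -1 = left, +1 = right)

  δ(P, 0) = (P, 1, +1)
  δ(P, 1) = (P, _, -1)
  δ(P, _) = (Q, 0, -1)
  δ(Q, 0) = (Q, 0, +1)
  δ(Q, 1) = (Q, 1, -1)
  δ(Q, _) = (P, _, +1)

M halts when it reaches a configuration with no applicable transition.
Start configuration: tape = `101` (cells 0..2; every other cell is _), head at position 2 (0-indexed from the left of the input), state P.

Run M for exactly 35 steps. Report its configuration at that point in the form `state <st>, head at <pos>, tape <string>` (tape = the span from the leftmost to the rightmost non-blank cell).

state P, head at -5, tape 000010

P | _____10[1]   read 1 → write _, move -1, go to P
P | _____1[0]_   read 0 → write 1, move +1, go to P
P | _____11[_]   read _ → write 0, move -1, go to Q
Q | _____1[1]0   read 1 → write 1, move -1, go to Q
Q | _____[1]10   read 1 → write 1, move -1, go to Q
Q | ____[_]110   read _ → write _, move +1, go to P
P | _____[1]10   read 1 → write _, move -1, go to P
P | ____[_]_10   read _ → write 0, move -1, go to Q
Q | ___[_]0_10   read _ → write _, move +1, go to P
P | ____[0]_10   read 0 → write 1, move +1, go to P
P | ____1[_]10   read _ → write 0, move -1, go to Q
Q | ____[1]010   read 1 → write 1, move -1, go to Q
Q | ___[_]1010   read _ → write _, move +1, go to P
P | ____[1]010   read 1 → write _, move -1, go to P
P | ___[_]_010   read _ → write 0, move -1, go to Q
Q | __[_]0_010   read _ → write _, move +1, go to P
P | ___[0]_010   read 0 → write 1, move +1, go to P
P | ___1[_]010   read _ → write 0, move -1, go to Q
Q | ___[1]0010   read 1 → write 1, move -1, go to Q
Q | __[_]10010   read _ → write _, move +1, go to P
P | ___[1]0010   read 1 → write _, move -1, go to P
P | __[_]_0010   read _ → write 0, move -1, go to Q
Q | _[_]0_0010   read _ → write _, move +1, go to P
P | __[0]_0010   read 0 → write 1, move +1, go to P
P | __1[_]0010   read _ → write 0, move -1, go to Q
Q | __[1]00010   read 1 → write 1, move -1, go to Q
Q | _[_]100010   read _ → write _, move +1, go to P
P | __[1]00010   read 1 → write _, move -1, go to P
P | _[_]_00010   read _ → write 0, move -1, go to Q
Q | [_]0_00010   read _ → write _, move +1, go to P
P | _[0]_00010   read 0 → write 1, move +1, go to P
P | _1[_]00010   read _ → write 0, move -1, go to Q
Q | _[1]000010   read 1 → write 1, move -1, go to Q
Q | [_]1000010   read _ → write _, move +1, go to P
P | _[1]000010   read 1 → write _, move -1, go to P
P | [_]_000010
After 35 steps: state P, head at -5, tape 000010.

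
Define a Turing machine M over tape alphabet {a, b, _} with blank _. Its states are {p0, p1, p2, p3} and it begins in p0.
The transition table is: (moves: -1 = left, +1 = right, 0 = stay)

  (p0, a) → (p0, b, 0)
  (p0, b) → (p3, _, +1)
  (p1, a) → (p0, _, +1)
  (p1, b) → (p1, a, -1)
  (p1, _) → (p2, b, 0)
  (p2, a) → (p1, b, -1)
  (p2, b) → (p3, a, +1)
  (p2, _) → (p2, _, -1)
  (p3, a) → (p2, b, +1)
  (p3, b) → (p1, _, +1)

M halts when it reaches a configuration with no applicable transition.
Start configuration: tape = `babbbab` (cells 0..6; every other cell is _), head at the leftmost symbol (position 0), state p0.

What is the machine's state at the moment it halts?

p3

state=p0 head=0 tape=[b]abbbab_   (p0,b)→(p3,_,+1)
state=p3 head=1 tape=_[a]bbbab_   (p3,a)→(p2,b,+1)
state=p2 head=2 tape=_b[b]bbab_   (p2,b)→(p3,a,+1)
state=p3 head=3 tape=_ba[b]bab_   (p3,b)→(p1,_,+1)
state=p1 head=4 tape=_ba_[b]ab_   (p1,b)→(p1,a,-1)
state=p1 head=3 tape=_ba[_]aab_   (p1,_)→(p2,b,0)
state=p2 head=3 tape=_ba[b]aab_   (p2,b)→(p3,a,+1)
state=p3 head=4 tape=_baa[a]ab_   (p3,a)→(p2,b,+1)
state=p2 head=5 tape=_baab[a]b_   (p2,a)→(p1,b,-1)
state=p1 head=4 tape=_baa[b]bb_   (p1,b)→(p1,a,-1)
state=p1 head=3 tape=_ba[a]abb_   (p1,a)→(p0,_,+1)
state=p0 head=4 tape=_ba_[a]bb_   (p0,a)→(p0,b,0)
state=p0 head=4 tape=_ba_[b]bb_   (p0,b)→(p3,_,+1)
state=p3 head=5 tape=_ba__[b]b_   (p3,b)→(p1,_,+1)
state=p1 head=6 tape=_ba___[b]_   (p1,b)→(p1,a,-1)
state=p1 head=5 tape=_ba__[_]a_   (p1,_)→(p2,b,0)
state=p2 head=5 tape=_ba__[b]a_   (p2,b)→(p3,a,+1)
state=p3 head=6 tape=_ba__a[a]_   (p3,a)→(p2,b,+1)
state=p2 head=7 tape=_ba__ab[_]   (p2,_)→(p2,_,-1)
state=p2 head=6 tape=_ba__a[b]_   (p2,b)→(p3,a,+1)
state=p3 head=7 tape=_ba__aa[_]
No transition is defined for (p3, _); M halts in state p3.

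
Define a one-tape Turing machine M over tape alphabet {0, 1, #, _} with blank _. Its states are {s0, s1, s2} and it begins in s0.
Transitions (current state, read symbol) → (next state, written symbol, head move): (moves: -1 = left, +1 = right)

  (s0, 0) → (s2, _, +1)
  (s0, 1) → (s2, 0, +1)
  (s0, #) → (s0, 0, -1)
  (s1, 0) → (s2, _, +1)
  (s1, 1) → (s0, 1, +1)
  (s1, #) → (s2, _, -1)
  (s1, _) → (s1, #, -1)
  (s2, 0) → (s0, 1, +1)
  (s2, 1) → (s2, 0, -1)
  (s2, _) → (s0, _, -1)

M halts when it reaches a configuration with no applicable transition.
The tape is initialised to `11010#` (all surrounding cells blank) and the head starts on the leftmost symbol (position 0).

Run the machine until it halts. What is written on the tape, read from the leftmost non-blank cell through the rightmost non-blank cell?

1_1001

s0 | [1]1010#_   read 1 → write 0, move +1, go to s2
s2 | 0[1]010#_   read 1 → write 0, move -1, go to s2
s2 | [0]0010#_   read 0 → write 1, move +1, go to s0
s0 | 1[0]010#_   read 0 → write _, move +1, go to s2
s2 | 1_[0]10#_   read 0 → write 1, move +1, go to s0
s0 | 1_1[1]0#_   read 1 → write 0, move +1, go to s2
s2 | 1_10[0]#_   read 0 → write 1, move +1, go to s0
s0 | 1_101[#]_   read # → write 0, move -1, go to s0
s0 | 1_10[1]0_   read 1 → write 0, move +1, go to s2
s2 | 1_100[0]_   read 0 → write 1, move +1, go to s0
s0 | 1_1001[_]
The non-blank tape span at halt is 1_1001.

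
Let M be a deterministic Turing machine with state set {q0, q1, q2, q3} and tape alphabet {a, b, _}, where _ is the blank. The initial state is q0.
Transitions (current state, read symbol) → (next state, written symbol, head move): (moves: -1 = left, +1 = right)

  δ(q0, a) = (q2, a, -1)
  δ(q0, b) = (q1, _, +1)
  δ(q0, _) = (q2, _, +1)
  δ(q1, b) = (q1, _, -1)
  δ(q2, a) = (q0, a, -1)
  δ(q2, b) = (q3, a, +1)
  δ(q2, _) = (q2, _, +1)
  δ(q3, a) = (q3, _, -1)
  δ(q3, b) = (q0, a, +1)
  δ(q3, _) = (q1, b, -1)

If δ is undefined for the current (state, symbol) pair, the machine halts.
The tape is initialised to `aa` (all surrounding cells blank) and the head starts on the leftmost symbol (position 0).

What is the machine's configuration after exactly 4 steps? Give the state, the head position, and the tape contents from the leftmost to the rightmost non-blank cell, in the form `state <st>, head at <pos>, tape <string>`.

q0 | _[a]a   read a → write a, move -1, go to q2
q2 | [_]aa   read _ → write _, move +1, go to q2
q2 | _[a]a   read a → write a, move -1, go to q0
q0 | [_]aa   read _ → write _, move +1, go to q2
q2 | _[a]a
After 4 steps: state q2, head at 0, tape aa.

state q2, head at 0, tape aa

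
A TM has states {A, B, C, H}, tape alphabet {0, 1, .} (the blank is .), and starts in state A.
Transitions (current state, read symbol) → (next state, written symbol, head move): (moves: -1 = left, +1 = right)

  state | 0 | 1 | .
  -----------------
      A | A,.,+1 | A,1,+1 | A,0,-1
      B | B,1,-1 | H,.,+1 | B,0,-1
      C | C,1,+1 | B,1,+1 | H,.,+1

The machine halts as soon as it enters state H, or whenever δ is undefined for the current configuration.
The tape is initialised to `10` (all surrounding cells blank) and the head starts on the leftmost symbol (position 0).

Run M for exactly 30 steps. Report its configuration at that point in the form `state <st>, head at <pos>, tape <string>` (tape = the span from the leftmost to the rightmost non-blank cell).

state=A head=0 tape=[1]0....   (A,1)→(A,1,+1)
state=A head=1 tape=1[0]....   (A,0)→(A,.,+1)
state=A head=2 tape=1.[.]...   (A,.)→(A,0,-1)
state=A head=1 tape=1[.]0...   (A,.)→(A,0,-1)
state=A head=0 tape=[1]00...   (A,1)→(A,1,+1)
state=A head=1 tape=1[0]0...   (A,0)→(A,.,+1)
state=A head=2 tape=1.[0]...   (A,0)→(A,.,+1)
state=A head=3 tape=1..[.]..   (A,.)→(A,0,-1)
state=A head=2 tape=1.[.]0..   (A,.)→(A,0,-1)
state=A head=1 tape=1[.]00..   (A,.)→(A,0,-1)
state=A head=0 tape=[1]000..   (A,1)→(A,1,+1)
state=A head=1 tape=1[0]00..   (A,0)→(A,.,+1)
state=A head=2 tape=1.[0]0..   (A,0)→(A,.,+1)
state=A head=3 tape=1..[0]..   (A,0)→(A,.,+1)
state=A head=4 tape=1...[.].   (A,.)→(A,0,-1)
state=A head=3 tape=1..[.]0.   (A,.)→(A,0,-1)
state=A head=2 tape=1.[.]00.   (A,.)→(A,0,-1)
state=A head=1 tape=1[.]000.   (A,.)→(A,0,-1)
state=A head=0 tape=[1]0000.   (A,1)→(A,1,+1)
state=A head=1 tape=1[0]000.   (A,0)→(A,.,+1)
state=A head=2 tape=1.[0]00.   (A,0)→(A,.,+1)
state=A head=3 tape=1..[0]0.   (A,0)→(A,.,+1)
state=A head=4 tape=1...[0].   (A,0)→(A,.,+1)
state=A head=5 tape=1....[.]   (A,.)→(A,0,-1)
state=A head=4 tape=1...[.]0   (A,.)→(A,0,-1)
state=A head=3 tape=1..[.]00   (A,.)→(A,0,-1)
state=A head=2 tape=1.[.]000   (A,.)→(A,0,-1)
state=A head=1 tape=1[.]0000   (A,.)→(A,0,-1)
state=A head=0 tape=[1]00000   (A,1)→(A,1,+1)
state=A head=1 tape=1[0]0000   (A,0)→(A,.,+1)
state=A head=2 tape=1.[0]000
After 30 steps: state A, head at 2, tape 1.0000.

state A, head at 2, tape 1.0000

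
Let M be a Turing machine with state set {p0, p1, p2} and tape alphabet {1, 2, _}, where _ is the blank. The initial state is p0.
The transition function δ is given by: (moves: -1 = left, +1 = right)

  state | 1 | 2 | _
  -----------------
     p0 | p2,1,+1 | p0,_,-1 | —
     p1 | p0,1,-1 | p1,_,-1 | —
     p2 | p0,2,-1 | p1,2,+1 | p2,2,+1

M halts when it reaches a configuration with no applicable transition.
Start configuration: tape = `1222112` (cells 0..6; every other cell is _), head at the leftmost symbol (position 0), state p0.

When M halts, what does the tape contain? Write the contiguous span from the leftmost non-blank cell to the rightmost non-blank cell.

p0 | _[1]222112   read 1 → write 1, move +1, go to p2
p2 | _1[2]22112   read 2 → write 2, move +1, go to p1
p1 | _12[2]2112   read 2 → write _, move -1, go to p1
p1 | _1[2]_2112   read 2 → write _, move -1, go to p1
p1 | _[1]__2112   read 1 → write 1, move -1, go to p0
p0 | [_]1__2112
The non-blank tape span at halt is 1__2112.

1__2112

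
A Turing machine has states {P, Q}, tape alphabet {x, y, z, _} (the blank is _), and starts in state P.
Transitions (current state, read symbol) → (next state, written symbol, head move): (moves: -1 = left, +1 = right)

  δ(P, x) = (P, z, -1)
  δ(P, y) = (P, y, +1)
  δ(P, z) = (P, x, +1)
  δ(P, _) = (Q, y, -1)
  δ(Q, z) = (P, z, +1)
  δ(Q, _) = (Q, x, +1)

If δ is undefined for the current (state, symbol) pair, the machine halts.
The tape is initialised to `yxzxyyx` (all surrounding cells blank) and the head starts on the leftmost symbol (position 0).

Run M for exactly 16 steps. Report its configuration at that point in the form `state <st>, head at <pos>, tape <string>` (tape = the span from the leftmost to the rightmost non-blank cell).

P | [y]xzxyyx   read y → write y, move +1, go to P
P | y[x]zxyyx   read x → write z, move -1, go to P
P | [y]zzxyyx   read y → write y, move +1, go to P
P | y[z]zxyyx   read z → write x, move +1, go to P
P | yx[z]xyyx   read z → write x, move +1, go to P
P | yxx[x]yyx   read x → write z, move -1, go to P
P | yx[x]zyyx   read x → write z, move -1, go to P
P | y[x]zzyyx   read x → write z, move -1, go to P
P | [y]zzzyyx   read y → write y, move +1, go to P
P | y[z]zzyyx   read z → write x, move +1, go to P
P | yx[z]zyyx   read z → write x, move +1, go to P
P | yxx[z]yyx   read z → write x, move +1, go to P
P | yxxx[y]yx   read y → write y, move +1, go to P
P | yxxxy[y]x   read y → write y, move +1, go to P
P | yxxxyy[x]   read x → write z, move -1, go to P
P | yxxxy[y]z   read y → write y, move +1, go to P
P | yxxxyy[z]
After 16 steps: state P, head at 6, tape yxxxyyz.

state P, head at 6, tape yxxxyyz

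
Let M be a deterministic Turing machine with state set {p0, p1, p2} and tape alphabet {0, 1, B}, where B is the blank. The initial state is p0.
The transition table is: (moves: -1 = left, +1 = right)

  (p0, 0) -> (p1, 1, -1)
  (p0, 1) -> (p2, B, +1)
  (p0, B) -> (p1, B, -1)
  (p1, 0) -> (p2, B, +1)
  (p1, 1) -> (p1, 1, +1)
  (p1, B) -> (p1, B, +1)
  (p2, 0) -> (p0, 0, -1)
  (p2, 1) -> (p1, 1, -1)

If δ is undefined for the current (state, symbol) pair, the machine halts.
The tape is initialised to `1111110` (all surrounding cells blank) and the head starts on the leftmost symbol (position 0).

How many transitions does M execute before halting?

p0 | [1]111110B   read 1 → write B, move +1, go to p2
p2 | B[1]11110B   read 1 → write 1, move -1, go to p1
p1 | [B]111110B   read B → write B, move +1, go to p1
p1 | B[1]11110B   read 1 → write 1, move +1, go to p1
p1 | B1[1]1110B   read 1 → write 1, move +1, go to p1
p1 | B11[1]110B   read 1 → write 1, move +1, go to p1
p1 | B111[1]10B   read 1 → write 1, move +1, go to p1
p1 | B1111[1]0B   read 1 → write 1, move +1, go to p1
p1 | B11111[0]B   read 0 → write B, move +1, go to p2
p2 | B11111B[B]
M halts after 9 transitions.

9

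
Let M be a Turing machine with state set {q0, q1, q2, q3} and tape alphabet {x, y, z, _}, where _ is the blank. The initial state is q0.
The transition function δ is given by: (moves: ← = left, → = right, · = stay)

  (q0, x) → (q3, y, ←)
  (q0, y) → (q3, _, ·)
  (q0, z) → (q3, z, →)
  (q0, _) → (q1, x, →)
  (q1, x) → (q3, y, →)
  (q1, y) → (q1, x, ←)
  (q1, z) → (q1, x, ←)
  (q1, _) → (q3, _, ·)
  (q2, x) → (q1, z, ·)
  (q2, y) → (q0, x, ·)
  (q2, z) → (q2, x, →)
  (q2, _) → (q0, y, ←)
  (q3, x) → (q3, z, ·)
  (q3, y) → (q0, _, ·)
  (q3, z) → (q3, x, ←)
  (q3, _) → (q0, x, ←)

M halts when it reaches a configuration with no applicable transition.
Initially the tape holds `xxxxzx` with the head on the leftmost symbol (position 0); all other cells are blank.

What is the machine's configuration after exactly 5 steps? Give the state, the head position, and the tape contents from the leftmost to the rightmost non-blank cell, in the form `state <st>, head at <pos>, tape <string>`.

q0 | __[x]xxxzx   read x → write y, move ←, go to q3
q3 | _[_]yxxxzx   read _ → write x, move ←, go to q0
q0 | [_]xyxxxzx   read _ → write x, move →, go to q1
q1 | x[x]yxxxzx   read x → write y, move →, go to q3
q3 | xy[y]xxxzx   read y → write _, move ·, go to q0
q0 | xy[_]xxxzx
After 5 steps: state q0, head at 0, tape xy_xxxzx.

state q0, head at 0, tape xy_xxxzx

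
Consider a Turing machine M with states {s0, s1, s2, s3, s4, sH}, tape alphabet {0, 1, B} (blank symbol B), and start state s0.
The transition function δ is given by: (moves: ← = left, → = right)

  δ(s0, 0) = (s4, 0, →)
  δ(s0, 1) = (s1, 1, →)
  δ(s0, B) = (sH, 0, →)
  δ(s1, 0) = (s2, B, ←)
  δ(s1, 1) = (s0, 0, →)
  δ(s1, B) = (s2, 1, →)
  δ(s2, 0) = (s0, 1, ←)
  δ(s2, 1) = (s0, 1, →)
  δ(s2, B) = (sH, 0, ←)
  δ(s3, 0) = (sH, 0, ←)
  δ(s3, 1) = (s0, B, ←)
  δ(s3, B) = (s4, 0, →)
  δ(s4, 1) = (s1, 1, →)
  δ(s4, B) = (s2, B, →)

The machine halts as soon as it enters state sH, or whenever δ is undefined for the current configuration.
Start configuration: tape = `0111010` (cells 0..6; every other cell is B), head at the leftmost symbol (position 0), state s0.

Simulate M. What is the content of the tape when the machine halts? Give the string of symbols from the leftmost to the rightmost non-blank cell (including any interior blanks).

s0 | [0]111010   read 0 → write 0, move →, go to s4
s4 | 0[1]11010   read 1 → write 1, move →, go to s1
s1 | 01[1]1010   read 1 → write 0, move →, go to s0
s0 | 010[1]010   read 1 → write 1, move →, go to s1
s1 | 0101[0]10   read 0 → write B, move ←, go to s2
s2 | 010[1]B10   read 1 → write 1, move →, go to s0
s0 | 0101[B]10   read B → write 0, move →, go to sH
sH | 01010[1]0
The non-blank tape span at halt is 0101010.

0101010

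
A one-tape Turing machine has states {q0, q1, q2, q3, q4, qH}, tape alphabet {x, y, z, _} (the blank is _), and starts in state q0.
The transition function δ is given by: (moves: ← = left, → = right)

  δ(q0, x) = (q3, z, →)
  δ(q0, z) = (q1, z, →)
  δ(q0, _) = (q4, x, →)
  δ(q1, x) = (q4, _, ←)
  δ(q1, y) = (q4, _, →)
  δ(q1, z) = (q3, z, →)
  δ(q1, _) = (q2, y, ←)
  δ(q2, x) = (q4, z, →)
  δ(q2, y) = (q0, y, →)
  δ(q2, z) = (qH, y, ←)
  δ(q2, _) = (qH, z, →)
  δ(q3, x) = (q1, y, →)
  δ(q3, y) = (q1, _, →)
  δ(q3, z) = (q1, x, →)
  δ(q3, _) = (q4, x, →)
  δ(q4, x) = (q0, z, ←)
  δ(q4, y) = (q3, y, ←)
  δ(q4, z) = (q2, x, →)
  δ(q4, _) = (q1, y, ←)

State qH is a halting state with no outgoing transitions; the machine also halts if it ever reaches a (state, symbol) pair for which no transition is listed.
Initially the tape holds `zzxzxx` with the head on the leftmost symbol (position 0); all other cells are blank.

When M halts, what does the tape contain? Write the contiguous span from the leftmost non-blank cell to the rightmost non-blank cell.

state=q0 head=0 tape=[z]zxzxx_   (q0,z)→(q1,z,→)
state=q1 head=1 tape=z[z]xzxx_   (q1,z)→(q3,z,→)
state=q3 head=2 tape=zz[x]zxx_   (q3,x)→(q1,y,→)
state=q1 head=3 tape=zzy[z]xx_   (q1,z)→(q3,z,→)
state=q3 head=4 tape=zzyz[x]x_   (q3,x)→(q1,y,→)
state=q1 head=5 tape=zzyzy[x]_   (q1,x)→(q4,_,←)
state=q4 head=4 tape=zzyz[y]__   (q4,y)→(q3,y,←)
state=q3 head=3 tape=zzy[z]y__   (q3,z)→(q1,x,→)
state=q1 head=4 tape=zzyx[y]__   (q1,y)→(q4,_,→)
state=q4 head=5 tape=zzyx_[_]_   (q4,_)→(q1,y,←)
state=q1 head=4 tape=zzyx[_]y_   (q1,_)→(q2,y,←)
state=q2 head=3 tape=zzy[x]yy_   (q2,x)→(q4,z,→)
state=q4 head=4 tape=zzyz[y]y_   (q4,y)→(q3,y,←)
state=q3 head=3 tape=zzy[z]yy_   (q3,z)→(q1,x,→)
state=q1 head=4 tape=zzyx[y]y_   (q1,y)→(q4,_,→)
state=q4 head=5 tape=zzyx_[y]_   (q4,y)→(q3,y,←)
state=q3 head=4 tape=zzyx[_]y_   (q3,_)→(q4,x,→)
state=q4 head=5 tape=zzyxx[y]_   (q4,y)→(q3,y,←)
state=q3 head=4 tape=zzyx[x]y_   (q3,x)→(q1,y,→)
state=q1 head=5 tape=zzyxy[y]_   (q1,y)→(q4,_,→)
state=q4 head=6 tape=zzyxy_[_]   (q4,_)→(q1,y,←)
state=q1 head=5 tape=zzyxy[_]y   (q1,_)→(q2,y,←)
state=q2 head=4 tape=zzyx[y]yy   (q2,y)→(q0,y,→)
state=q0 head=5 tape=zzyxy[y]y
The non-blank tape span at halt is zzyxyyy.

zzyxyyy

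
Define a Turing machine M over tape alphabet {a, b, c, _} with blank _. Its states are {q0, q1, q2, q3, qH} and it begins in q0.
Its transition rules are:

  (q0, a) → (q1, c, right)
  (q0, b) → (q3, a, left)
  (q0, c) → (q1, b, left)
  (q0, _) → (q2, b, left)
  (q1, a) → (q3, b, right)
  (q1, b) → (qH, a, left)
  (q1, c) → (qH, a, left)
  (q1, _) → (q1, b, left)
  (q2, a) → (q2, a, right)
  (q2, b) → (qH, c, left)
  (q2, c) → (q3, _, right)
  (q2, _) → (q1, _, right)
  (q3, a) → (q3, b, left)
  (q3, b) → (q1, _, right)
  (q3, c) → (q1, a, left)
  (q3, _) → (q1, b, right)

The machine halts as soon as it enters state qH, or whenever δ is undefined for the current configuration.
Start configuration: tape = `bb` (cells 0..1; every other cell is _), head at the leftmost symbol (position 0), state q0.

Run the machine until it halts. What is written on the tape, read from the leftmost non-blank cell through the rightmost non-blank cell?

q0 | _[b]b_   read b → write a, move left, go to q3
q3 | [_]ab_   read _ → write b, move right, go to q1
q1 | b[a]b_   read a → write b, move right, go to q3
q3 | bb[b]_   read b → write _, move right, go to q1
q1 | bb_[_]   read _ → write b, move left, go to q1
q1 | bb[_]b   read _ → write b, move left, go to q1
q1 | b[b]bb   read b → write a, move left, go to qH
qH | [b]abb
The non-blank tape span at halt is babb.

babb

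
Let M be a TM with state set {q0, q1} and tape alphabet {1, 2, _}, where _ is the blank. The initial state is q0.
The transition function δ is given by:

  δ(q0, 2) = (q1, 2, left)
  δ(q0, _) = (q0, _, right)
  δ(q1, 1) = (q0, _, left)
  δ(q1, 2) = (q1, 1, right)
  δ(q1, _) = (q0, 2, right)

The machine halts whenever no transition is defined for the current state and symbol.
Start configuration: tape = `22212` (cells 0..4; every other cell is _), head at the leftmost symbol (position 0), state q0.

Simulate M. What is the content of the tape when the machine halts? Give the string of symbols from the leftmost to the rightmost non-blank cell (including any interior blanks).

q0 | _[2]2212   read 2 → write 2, move left, go to q1
q1 | [_]22212   read _ → write 2, move right, go to q0
q0 | 2[2]2212   read 2 → write 2, move left, go to q1
q1 | [2]22212   read 2 → write 1, move right, go to q1
q1 | 1[2]2212   read 2 → write 1, move right, go to q1
q1 | 11[2]212   read 2 → write 1, move right, go to q1
q1 | 111[2]12   read 2 → write 1, move right, go to q1
q1 | 1111[1]2   read 1 → write _, move left, go to q0
q0 | 111[1]_2
The non-blank tape span at halt is 1111_2.

1111_2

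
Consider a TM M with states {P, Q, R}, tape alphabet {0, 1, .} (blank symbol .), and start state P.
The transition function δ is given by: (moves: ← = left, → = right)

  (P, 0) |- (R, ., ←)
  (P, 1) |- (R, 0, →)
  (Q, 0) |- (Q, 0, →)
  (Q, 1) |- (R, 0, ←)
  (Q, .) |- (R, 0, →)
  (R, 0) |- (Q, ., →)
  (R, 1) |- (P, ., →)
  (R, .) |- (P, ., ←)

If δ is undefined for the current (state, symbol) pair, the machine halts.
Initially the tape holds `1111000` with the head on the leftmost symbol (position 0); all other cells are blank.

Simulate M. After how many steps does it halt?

P | ..[1]111000   read 1 → write 0, move →, go to R
R | ..0[1]11000   read 1 → write ., move →, go to P
P | ..0.[1]1000   read 1 → write 0, move →, go to R
R | ..0.0[1]000   read 1 → write ., move →, go to P
P | ..0.0.[0]00   read 0 → write ., move ←, go to R
R | ..0.0[.].00   read . → write ., move ←, go to P
P | ..0.[0]..00   read 0 → write ., move ←, go to R
R | ..0[.]...00   read . → write ., move ←, go to P
P | ..[0]....00   read 0 → write ., move ←, go to R
R | .[.].....00   read . → write ., move ←, go to P
P | [.]......00
M halts after 10 transitions.

10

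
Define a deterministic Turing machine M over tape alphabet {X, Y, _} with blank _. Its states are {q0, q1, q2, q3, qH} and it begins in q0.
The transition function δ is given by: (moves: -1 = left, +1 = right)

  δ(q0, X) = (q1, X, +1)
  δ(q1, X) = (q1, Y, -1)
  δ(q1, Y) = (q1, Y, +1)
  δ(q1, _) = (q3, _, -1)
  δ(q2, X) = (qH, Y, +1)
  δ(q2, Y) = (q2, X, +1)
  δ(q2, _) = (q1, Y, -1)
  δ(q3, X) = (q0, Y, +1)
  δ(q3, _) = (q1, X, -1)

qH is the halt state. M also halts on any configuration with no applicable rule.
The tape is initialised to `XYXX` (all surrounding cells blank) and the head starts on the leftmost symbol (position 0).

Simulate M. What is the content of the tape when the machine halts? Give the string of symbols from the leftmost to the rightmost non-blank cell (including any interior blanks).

XYYY

q0 | [X]YXX_   read X → write X, move +1, go to q1
q1 | X[Y]XX_   read Y → write Y, move +1, go to q1
q1 | XY[X]X_   read X → write Y, move -1, go to q1
q1 | X[Y]YX_   read Y → write Y, move +1, go to q1
q1 | XY[Y]X_   read Y → write Y, move +1, go to q1
q1 | XYY[X]_   read X → write Y, move -1, go to q1
q1 | XY[Y]Y_   read Y → write Y, move +1, go to q1
q1 | XYY[Y]_   read Y → write Y, move +1, go to q1
q1 | XYYY[_]   read _ → write _, move -1, go to q3
q3 | XYY[Y]_
The non-blank tape span at halt is XYYY.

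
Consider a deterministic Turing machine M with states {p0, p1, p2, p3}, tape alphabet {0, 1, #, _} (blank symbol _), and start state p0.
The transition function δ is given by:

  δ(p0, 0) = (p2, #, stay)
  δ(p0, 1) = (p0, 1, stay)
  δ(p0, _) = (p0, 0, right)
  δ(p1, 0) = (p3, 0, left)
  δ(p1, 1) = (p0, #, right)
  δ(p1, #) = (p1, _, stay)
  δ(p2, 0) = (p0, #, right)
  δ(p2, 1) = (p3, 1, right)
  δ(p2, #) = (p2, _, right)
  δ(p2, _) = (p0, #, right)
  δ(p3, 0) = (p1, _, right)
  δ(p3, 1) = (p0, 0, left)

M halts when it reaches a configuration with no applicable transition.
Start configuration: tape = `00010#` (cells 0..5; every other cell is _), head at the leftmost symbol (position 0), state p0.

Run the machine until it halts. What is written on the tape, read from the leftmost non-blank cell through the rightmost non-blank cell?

state=p0 head=0 tape=[0]0010#   (p0,0)→(p2,#,stay)
state=p2 head=0 tape=[#]0010#   (p2,#)→(p2,_,right)
state=p2 head=1 tape=_[0]010#   (p2,0)→(p0,#,right)
state=p0 head=2 tape=_#[0]10#   (p0,0)→(p2,#,stay)
state=p2 head=2 tape=_#[#]10#   (p2,#)→(p2,_,right)
state=p2 head=3 tape=_#_[1]0#   (p2,1)→(p3,1,right)
state=p3 head=4 tape=_#_1[0]#   (p3,0)→(p1,_,right)
state=p1 head=5 tape=_#_1_[#]   (p1,#)→(p1,_,stay)
state=p1 head=5 tape=_#_1_[_]
The non-blank tape span at halt is #_1.

#_1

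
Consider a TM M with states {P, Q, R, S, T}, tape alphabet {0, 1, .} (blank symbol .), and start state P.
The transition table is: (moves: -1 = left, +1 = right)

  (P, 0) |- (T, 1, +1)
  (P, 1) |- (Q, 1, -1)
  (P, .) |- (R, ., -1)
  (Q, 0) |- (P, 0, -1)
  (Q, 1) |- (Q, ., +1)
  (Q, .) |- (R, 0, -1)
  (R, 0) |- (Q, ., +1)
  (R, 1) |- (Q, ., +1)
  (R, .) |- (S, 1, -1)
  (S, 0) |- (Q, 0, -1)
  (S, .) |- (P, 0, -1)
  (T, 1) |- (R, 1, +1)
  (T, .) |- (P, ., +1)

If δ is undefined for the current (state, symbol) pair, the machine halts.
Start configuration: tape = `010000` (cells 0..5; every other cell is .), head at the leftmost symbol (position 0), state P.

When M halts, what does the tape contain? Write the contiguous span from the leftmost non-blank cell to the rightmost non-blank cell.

110000

P | [0]10000   read 0 → write 1, move +1, go to T
T | 1[1]0000   read 1 → write 1, move +1, go to R
R | 11[0]000   read 0 → write ., move +1, go to Q
Q | 11.[0]00   read 0 → write 0, move -1, go to P
P | 11[.]000   read . → write ., move -1, go to R
R | 1[1].000   read 1 → write ., move +1, go to Q
Q | 1.[.]000   read . → write 0, move -1, go to R
R | 1[.]0000   read . → write 1, move -1, go to S
S | [1]10000
The non-blank tape span at halt is 110000.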